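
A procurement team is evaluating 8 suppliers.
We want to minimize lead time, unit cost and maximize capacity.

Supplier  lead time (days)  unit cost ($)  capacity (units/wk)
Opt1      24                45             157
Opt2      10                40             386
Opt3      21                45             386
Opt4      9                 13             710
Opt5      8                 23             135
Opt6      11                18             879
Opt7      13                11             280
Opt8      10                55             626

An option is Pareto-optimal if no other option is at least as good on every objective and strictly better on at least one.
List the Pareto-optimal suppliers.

Opt1: dominated by Opt2 (lead time 10≤24, unit cost 40≤45, capacity 386≥157).
Opt2: dominated by Opt4 (lead time 9≤10, unit cost 13≤40, capacity 710≥386).
Opt3: dominated by Opt2 (lead time 10≤21, unit cost 40≤45, capacity 386≥386).
Opt4: not dominated.
Opt5: not dominated (best lead time).
Opt6: not dominated (best capacity).
Opt7: not dominated (best unit cost).
Opt8: dominated by Opt4 (lead time 9≤10, unit cost 13≤55, capacity 710≥626).

Opt4, Opt5, Opt6, Opt7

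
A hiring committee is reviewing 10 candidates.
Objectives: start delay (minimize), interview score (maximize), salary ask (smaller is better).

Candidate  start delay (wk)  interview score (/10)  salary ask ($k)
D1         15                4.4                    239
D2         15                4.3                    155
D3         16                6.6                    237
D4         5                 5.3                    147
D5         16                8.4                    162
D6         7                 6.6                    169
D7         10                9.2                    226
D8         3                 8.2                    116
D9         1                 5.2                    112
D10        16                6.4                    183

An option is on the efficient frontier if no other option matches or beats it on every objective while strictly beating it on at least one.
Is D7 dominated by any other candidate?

D1: worse on start delay (15 vs 10).
D2: worse on start delay (15 vs 10).
D3: worse on start delay (16 vs 10).
D4: worse on interview score (5.3 vs 9.2).
D5: worse on start delay (16 vs 10).
D6: worse on interview score (6.6 vs 9.2).
D8: worse on interview score (8.2 vs 9.2).
D9: worse on interview score (5.2 vs 9.2).
D10: worse on start delay (16 vs 10).
No option is at least as good as D7 on every objective and strictly better on one.

No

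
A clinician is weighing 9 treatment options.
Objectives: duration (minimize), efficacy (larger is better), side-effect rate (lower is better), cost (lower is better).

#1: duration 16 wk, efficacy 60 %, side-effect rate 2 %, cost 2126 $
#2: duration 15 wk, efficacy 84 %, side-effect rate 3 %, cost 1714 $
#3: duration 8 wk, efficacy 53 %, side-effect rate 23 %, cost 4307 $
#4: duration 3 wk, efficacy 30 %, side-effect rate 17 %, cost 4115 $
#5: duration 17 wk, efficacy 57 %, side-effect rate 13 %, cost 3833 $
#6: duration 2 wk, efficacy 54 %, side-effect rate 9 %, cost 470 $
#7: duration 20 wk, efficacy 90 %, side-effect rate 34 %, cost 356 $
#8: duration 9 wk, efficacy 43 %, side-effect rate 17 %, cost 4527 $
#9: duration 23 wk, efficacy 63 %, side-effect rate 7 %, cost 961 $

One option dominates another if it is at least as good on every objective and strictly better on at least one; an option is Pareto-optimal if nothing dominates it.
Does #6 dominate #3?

Yes

#6 vs #3: duration 2≤8, efficacy 54≥53, side-effect rate 9≤23, cost 470≤4307 — #6 is at least as good on every objective with at least one strict improvement.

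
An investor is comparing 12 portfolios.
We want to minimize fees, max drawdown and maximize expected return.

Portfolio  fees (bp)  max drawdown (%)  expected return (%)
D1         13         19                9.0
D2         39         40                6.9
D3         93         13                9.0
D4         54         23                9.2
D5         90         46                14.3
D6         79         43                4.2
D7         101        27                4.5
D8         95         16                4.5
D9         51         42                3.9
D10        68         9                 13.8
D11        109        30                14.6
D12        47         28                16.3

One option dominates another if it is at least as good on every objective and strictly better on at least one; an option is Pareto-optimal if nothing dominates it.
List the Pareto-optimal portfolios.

D1, D4, D10, D12

D1: not dominated (best fees).
D2: dominated by D1 (fees 13≤39, max drawdown 19≤40, expected return 9.0≥6.9).
D3: dominated by D10 (fees 68≤93, max drawdown 9≤13, expected return 13.8≥9.0).
D4: not dominated.
D5: dominated by D12 (fees 47≤90, max drawdown 28≤46, expected return 16.3≥14.3).
D6: dominated by D1 (fees 13≤79, max drawdown 19≤43, expected return 9.0≥4.2).
D7: dominated by D1 (fees 13≤101, max drawdown 19≤27, expected return 9.0≥4.5).
D8: dominated by D3 (fees 93≤95, max drawdown 13≤16, expected return 9.0≥4.5).
D9: dominated by D1 (fees 13≤51, max drawdown 19≤42, expected return 9.0≥3.9).
D10: not dominated (best max drawdown).
D11: dominated by D12 (fees 47≤109, max drawdown 28≤30, expected return 16.3≥14.6).
D12: not dominated (best expected return).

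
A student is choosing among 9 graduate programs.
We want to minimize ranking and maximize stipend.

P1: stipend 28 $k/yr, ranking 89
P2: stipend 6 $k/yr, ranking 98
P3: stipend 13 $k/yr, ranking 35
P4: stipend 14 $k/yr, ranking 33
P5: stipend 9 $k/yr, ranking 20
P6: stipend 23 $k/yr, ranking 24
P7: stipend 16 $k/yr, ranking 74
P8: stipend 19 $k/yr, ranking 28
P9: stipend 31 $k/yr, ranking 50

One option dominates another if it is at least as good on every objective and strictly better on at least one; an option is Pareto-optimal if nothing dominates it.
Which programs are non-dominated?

P1: dominated by P9 (stipend 31≥28, ranking 50≤89).
P2: dominated by P1 (stipend 28≥6, ranking 89≤98).
P3: dominated by P4 (stipend 14≥13, ranking 33≤35).
P4: dominated by P6 (stipend 23≥14, ranking 24≤33).
P5: not dominated (best ranking).
P6: not dominated.
P7: dominated by P6 (stipend 23≥16, ranking 24≤74).
P8: dominated by P6 (stipend 23≥19, ranking 24≤28).
P9: not dominated (best stipend).

P5, P6, P9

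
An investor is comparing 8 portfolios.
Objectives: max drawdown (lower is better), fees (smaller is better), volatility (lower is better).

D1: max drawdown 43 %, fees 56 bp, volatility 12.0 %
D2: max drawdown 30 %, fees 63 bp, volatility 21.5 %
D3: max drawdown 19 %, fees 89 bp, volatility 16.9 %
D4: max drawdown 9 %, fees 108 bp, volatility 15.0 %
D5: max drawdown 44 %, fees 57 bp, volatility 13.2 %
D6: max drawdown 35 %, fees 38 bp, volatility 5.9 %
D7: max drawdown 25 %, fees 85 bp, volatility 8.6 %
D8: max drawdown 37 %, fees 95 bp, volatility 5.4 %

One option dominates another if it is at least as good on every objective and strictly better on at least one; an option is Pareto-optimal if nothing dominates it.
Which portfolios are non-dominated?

D2, D3, D4, D6, D7, D8

D1: dominated by D6 (max drawdown 35≤43, fees 38≤56, volatility 5.9≤12.0).
D2: not dominated.
D3: not dominated.
D4: not dominated (best max drawdown).
D5: dominated by D1 (max drawdown 43≤44, fees 56≤57, volatility 12.0≤13.2).
D6: not dominated (best fees).
D7: not dominated.
D8: not dominated (best volatility).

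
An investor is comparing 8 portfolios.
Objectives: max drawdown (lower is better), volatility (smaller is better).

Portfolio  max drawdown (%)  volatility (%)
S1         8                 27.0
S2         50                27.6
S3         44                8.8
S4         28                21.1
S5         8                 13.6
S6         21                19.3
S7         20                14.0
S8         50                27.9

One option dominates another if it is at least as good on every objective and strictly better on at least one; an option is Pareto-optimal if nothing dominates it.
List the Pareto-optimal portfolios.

S1: dominated by S5 (max drawdown 8≤8, volatility 13.6≤27.0).
S2: dominated by S1 (max drawdown 8≤50, volatility 27.0≤27.6).
S3: not dominated (best volatility).
S4: dominated by S5 (max drawdown 8≤28, volatility 13.6≤21.1).
S5: not dominated.
S6: dominated by S5 (max drawdown 8≤21, volatility 13.6≤19.3).
S7: dominated by S5 (max drawdown 8≤20, volatility 13.6≤14.0).
S8: dominated by S1 (max drawdown 8≤50, volatility 27.0≤27.9).

S3, S5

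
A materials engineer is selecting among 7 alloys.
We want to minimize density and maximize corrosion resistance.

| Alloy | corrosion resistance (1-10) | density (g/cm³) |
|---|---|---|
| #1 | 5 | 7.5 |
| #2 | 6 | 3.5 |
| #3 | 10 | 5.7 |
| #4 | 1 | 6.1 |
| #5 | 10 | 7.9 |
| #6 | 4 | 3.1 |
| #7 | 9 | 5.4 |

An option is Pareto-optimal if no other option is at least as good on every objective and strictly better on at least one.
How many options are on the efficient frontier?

4

#1: dominated by #2 (corrosion resistance 6≥5, density 3.5≤7.5).
#2: not dominated.
#3: not dominated.
#4: dominated by #2 (corrosion resistance 6≥1, density 3.5≤6.1).
#5: dominated by #3 (corrosion resistance 10≥10, density 5.7≤7.9).
#6: not dominated (best density).
#7: not dominated.
Pareto-optimal: #2, #3, #6, #7 → 4.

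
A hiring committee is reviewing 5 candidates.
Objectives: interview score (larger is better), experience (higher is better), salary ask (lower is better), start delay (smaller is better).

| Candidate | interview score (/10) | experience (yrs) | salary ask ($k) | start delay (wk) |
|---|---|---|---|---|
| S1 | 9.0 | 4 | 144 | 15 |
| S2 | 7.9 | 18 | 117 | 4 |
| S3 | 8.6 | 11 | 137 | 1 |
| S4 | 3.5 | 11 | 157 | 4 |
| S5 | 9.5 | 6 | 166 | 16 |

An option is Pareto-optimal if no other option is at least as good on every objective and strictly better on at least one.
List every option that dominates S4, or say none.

S2: interview score 7.9≥3.5, experience 18≥11, salary ask 117≤157, start delay 4≤4 — dominates S4.
S3: interview score 8.6≥3.5, experience 11≥11, salary ask 137≤157, start delay 1≤4 — dominates S4.
Others (S1, S5) are each worse than S4 on at least one objective.

S2, S3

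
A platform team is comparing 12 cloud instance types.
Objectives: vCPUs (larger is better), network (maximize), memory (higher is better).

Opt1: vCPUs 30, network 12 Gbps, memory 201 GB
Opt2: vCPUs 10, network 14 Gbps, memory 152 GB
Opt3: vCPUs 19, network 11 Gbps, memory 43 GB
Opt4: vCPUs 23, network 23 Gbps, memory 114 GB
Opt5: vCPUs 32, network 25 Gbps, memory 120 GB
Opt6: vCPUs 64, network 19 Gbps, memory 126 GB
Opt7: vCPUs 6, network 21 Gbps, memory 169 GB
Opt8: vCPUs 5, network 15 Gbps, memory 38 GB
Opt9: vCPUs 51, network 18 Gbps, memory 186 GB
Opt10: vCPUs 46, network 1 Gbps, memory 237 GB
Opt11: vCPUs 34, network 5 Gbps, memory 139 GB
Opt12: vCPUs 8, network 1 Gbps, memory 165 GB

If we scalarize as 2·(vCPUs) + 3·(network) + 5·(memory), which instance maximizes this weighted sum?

Opt10

Opt1: 2·30 + 3·12 + 5·201 = 1101
Opt2: 2·10 + 3·14 + 5·152 = 822
Opt3: 2·19 + 3·11 + 5·43 = 286
Opt4: 2·23 + 3·23 + 5·114 = 685
Opt5: 2·32 + 3·25 + 5·120 = 739
Opt6: 2·64 + 3·19 + 5·126 = 815
Opt7: 2·6 + 3·21 + 5·169 = 920
Opt8: 2·5 + 3·15 + 5·38 = 245
Opt9: 2·51 + 3·18 + 5·186 = 1086
Opt10: 2·46 + 3·1 + 5·237 = 1280
Opt11: 2·34 + 3·5 + 5·139 = 778
Opt12: 2·8 + 3·1 + 5·165 = 844
Highest: Opt10 at 1280.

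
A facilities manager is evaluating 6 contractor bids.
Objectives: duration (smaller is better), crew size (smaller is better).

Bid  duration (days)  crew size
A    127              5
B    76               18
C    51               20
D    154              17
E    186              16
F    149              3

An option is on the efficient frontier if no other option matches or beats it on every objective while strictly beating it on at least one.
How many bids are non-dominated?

A: not dominated.
B: not dominated.
C: not dominated (best duration).
D: dominated by A (duration 127≤154, crew size 5≤17).
E: dominated by A (duration 127≤186, crew size 5≤16).
F: not dominated (best crew size).
Pareto-optimal: A, B, C, F → 4.

4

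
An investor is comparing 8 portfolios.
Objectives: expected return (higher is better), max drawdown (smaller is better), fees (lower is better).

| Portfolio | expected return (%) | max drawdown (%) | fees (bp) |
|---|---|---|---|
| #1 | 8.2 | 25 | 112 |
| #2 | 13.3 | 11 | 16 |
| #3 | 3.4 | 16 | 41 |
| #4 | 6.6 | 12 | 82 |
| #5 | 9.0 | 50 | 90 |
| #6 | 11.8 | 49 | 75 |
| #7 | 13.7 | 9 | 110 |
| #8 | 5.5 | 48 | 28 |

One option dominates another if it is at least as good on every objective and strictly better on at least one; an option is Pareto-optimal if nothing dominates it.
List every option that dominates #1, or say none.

#2, #7

#2: expected return 13.3≥8.2, max drawdown 11≤25, fees 16≤112 — dominates #1.
#7: expected return 13.7≥8.2, max drawdown 9≤25, fees 110≤112 — dominates #1.
Others (#3, #4, #5, #6, #8) are each worse than #1 on at least one objective.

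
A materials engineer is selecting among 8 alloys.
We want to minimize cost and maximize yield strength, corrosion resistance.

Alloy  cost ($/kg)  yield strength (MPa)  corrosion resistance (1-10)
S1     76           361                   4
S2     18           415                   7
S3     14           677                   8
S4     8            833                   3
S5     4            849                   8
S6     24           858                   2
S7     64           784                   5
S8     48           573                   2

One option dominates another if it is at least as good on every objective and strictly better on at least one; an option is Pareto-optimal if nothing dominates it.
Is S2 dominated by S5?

Yes

S5 vs S2: cost 4≤18, yield strength 849≥415, corrosion resistance 8≥7 — S5 is at least as good on every objective with at least one strict improvement.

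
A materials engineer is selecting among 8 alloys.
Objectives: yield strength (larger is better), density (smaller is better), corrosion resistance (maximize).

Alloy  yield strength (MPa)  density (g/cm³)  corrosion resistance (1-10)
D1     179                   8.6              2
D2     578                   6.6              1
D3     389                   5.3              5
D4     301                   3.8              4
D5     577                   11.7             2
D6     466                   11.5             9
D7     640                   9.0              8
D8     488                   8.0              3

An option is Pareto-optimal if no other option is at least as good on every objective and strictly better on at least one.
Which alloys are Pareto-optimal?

D2, D3, D4, D6, D7, D8

D1: dominated by D3 (yield strength 389≥179, density 5.3≤8.6, corrosion resistance 5≥2).
D2: not dominated.
D3: not dominated.
D4: not dominated (best density).
D5: dominated by D7 (yield strength 640≥577, density 9.0≤11.7, corrosion resistance 8≥2).
D6: not dominated (best corrosion resistance).
D7: not dominated (best yield strength).
D8: not dominated.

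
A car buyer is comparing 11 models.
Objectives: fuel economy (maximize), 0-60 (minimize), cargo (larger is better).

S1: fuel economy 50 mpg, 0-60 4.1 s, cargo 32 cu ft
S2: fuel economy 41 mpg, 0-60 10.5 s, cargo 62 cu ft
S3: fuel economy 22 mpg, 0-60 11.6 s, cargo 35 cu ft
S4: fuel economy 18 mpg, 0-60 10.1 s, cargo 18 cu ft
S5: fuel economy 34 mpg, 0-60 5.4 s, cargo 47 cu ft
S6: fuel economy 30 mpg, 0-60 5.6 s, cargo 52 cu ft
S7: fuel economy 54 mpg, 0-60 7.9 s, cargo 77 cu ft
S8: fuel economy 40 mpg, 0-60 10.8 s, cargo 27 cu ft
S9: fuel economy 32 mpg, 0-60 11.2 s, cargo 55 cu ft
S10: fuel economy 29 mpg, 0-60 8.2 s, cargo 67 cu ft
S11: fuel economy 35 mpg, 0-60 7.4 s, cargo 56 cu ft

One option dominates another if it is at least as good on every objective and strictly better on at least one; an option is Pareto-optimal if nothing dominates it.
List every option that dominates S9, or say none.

S2: fuel economy 41≥32, 0-60 10.5≤11.2, cargo 62≥55 — dominates S9.
S7: fuel economy 54≥32, 0-60 7.9≤11.2, cargo 77≥55 — dominates S9.
S11: fuel economy 35≥32, 0-60 7.4≤11.2, cargo 56≥55 — dominates S9.
Others (S1, S3, S4, S5, S6, S8, S10) are each worse than S9 on at least one objective.

S2, S7, S11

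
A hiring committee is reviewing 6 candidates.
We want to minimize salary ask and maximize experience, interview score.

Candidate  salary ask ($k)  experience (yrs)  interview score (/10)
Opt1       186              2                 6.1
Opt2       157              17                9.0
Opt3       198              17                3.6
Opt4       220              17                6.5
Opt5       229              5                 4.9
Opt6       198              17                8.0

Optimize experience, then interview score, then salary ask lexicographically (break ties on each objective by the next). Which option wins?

First maximize experience: best is 17, kept {Opt2, Opt3, Opt4, Opt6}.
Then maximize interview score: best is 9.0, kept {Opt2}.

Opt2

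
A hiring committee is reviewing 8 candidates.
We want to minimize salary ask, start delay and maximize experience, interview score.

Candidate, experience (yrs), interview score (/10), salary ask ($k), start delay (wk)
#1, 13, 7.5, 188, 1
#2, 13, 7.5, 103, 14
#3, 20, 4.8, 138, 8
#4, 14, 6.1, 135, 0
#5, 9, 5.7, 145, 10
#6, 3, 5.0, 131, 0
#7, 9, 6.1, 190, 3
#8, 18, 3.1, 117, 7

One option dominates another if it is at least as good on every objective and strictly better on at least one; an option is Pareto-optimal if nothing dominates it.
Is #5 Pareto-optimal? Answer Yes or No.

No

#4 vs #5: experience 14≥9, interview score 6.1≥5.7, salary ask 135≤145, start delay 0≤10 — #4 is at least as good on every objective and strictly better on at least one, so #4 dominates #5.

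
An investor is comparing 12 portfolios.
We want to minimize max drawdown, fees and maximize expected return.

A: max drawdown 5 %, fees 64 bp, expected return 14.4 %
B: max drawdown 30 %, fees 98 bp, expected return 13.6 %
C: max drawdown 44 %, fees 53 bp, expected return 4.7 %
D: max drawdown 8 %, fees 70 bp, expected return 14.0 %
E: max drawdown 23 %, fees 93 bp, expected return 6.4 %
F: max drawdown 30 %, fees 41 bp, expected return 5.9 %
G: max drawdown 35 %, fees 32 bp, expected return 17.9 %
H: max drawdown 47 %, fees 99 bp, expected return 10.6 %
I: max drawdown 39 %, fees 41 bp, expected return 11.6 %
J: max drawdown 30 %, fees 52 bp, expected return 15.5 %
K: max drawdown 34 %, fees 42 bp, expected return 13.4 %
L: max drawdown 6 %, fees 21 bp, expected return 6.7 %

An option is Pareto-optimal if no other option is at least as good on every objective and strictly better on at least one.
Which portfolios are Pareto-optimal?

A: not dominated (best max drawdown).
B: dominated by A (max drawdown 5≤30, fees 64≤98, expected return 14.4≥13.6).
C: dominated by F (max drawdown 30≤44, fees 41≤53, expected return 5.9≥4.7).
D: dominated by A (max drawdown 5≤8, fees 64≤70, expected return 14.4≥14.0).
E: dominated by A (max drawdown 5≤23, fees 64≤93, expected return 14.4≥6.4).
F: dominated by L (max drawdown 6≤30, fees 21≤41, expected return 6.7≥5.9).
G: not dominated (best expected return).
H: dominated by A (max drawdown 5≤47, fees 64≤99, expected return 14.4≥10.6).
I: dominated by G (max drawdown 35≤39, fees 32≤41, expected return 17.9≥11.6).
J: not dominated.
K: not dominated.
L: not dominated (best fees).

A, G, J, K, L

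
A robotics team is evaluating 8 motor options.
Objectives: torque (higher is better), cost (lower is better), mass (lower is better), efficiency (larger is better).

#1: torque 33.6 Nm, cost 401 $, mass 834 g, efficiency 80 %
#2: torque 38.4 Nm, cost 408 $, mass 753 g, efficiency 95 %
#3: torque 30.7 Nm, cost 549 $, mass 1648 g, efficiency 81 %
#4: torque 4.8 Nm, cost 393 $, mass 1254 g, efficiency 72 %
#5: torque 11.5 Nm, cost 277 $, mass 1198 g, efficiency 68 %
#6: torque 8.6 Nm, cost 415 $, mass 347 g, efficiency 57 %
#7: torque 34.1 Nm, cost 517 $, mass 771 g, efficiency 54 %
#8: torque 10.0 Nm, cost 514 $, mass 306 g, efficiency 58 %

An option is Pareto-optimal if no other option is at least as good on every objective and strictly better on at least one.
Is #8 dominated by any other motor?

#1: worse on mass (834 vs 306).
#2: worse on mass (753 vs 306).
#3: worse on cost (549 vs 514).
#4: worse on torque (4.8 vs 10.0).
#5: worse on mass (1198 vs 306).
#6: worse on torque (8.6 vs 10.0).
#7: worse on cost (517 vs 514).
No option is at least as good as #8 on every objective and strictly better on one.

No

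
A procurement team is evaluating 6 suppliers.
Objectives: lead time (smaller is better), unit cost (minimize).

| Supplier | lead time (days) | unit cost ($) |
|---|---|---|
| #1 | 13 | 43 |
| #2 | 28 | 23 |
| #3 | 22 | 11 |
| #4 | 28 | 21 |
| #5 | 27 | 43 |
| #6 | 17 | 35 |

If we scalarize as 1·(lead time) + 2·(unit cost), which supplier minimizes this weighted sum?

#3

#1: 1·13 + 2·43 = 99
#2: 1·28 + 2·23 = 74
#3: 1·22 + 2·11 = 44
#4: 1·28 + 2·21 = 70
#5: 1·27 + 2·43 = 113
#6: 1·17 + 2·35 = 87
Lowest: #3 at 44.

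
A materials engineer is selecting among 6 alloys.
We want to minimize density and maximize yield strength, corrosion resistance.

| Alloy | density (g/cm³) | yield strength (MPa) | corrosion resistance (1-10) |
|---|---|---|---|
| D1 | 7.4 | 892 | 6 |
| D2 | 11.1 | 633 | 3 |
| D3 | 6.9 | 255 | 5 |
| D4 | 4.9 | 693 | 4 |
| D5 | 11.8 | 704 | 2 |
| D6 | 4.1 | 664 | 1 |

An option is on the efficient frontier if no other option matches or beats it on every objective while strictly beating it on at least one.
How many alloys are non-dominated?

D1: not dominated (best yield strength).
D2: dominated by D1 (density 7.4≤11.1, yield strength 892≥633, corrosion resistance 6≥3).
D3: not dominated.
D4: not dominated.
D5: dominated by D1 (density 7.4≤11.8, yield strength 892≥704, corrosion resistance 6≥2).
D6: not dominated (best density).
Pareto-optimal: D1, D3, D4, D6 → 4.

4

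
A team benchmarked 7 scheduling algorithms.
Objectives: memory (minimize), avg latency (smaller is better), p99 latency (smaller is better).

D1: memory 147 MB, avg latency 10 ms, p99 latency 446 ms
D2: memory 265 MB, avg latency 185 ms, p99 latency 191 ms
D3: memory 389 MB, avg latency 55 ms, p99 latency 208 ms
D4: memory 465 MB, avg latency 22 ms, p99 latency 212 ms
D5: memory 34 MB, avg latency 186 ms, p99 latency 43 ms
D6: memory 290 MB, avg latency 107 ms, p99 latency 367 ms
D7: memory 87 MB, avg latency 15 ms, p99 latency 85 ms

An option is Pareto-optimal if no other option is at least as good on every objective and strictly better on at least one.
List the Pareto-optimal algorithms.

D1: not dominated (best avg latency).
D2: dominated by D7 (memory 87≤265, avg latency 15≤185, p99 latency 85≤191).
D3: dominated by D7 (memory 87≤389, avg latency 15≤55, p99 latency 85≤208).
D4: dominated by D7 (memory 87≤465, avg latency 15≤22, p99 latency 85≤212).
D5: not dominated (best memory).
D6: dominated by D7 (memory 87≤290, avg latency 15≤107, p99 latency 85≤367).
D7: not dominated.

D1, D5, D7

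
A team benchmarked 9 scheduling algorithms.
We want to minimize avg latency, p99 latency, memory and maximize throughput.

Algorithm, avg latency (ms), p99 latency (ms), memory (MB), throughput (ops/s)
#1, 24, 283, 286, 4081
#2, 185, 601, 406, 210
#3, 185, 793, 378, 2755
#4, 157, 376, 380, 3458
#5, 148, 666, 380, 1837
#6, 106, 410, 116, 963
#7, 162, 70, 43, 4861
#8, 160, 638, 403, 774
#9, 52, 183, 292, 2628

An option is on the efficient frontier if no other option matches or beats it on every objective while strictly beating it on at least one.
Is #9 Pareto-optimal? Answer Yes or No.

Yes

#1: worse on p99 latency (283 vs 183).
#2: worse on avg latency (185 vs 52).
#3: worse on avg latency (185 vs 52).
#4: worse on avg latency (157 vs 52).
#5: worse on avg latency (148 vs 52).
#6: worse on avg latency (106 vs 52).
#7: worse on avg latency (162 vs 52).
#8: worse on avg latency (160 vs 52).
No option is at least as good as #9 on every objective and strictly better on one.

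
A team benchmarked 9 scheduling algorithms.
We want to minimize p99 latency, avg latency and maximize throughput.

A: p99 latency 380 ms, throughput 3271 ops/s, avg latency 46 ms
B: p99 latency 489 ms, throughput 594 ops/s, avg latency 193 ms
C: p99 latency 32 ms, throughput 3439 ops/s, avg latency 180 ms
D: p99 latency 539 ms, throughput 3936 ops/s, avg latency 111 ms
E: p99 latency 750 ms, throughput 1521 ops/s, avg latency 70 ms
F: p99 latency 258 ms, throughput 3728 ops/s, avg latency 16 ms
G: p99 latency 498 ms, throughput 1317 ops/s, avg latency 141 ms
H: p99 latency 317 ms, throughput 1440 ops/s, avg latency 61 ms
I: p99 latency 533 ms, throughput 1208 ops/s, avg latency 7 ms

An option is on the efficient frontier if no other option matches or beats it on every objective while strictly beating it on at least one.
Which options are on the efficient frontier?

A: dominated by F (p99 latency 258≤380, throughput 3728≥3271, avg latency 16≤46).
B: dominated by A (p99 latency 380≤489, throughput 3271≥594, avg latency 46≤193).
C: not dominated (best p99 latency).
D: not dominated (best throughput).
E: dominated by A (p99 latency 380≤750, throughput 3271≥1521, avg latency 46≤70).
F: not dominated.
G: dominated by A (p99 latency 380≤498, throughput 3271≥1317, avg latency 46≤141).
H: dominated by F (p99 latency 258≤317, throughput 3728≥1440, avg latency 16≤61).
I: not dominated (best avg latency).

C, D, F, I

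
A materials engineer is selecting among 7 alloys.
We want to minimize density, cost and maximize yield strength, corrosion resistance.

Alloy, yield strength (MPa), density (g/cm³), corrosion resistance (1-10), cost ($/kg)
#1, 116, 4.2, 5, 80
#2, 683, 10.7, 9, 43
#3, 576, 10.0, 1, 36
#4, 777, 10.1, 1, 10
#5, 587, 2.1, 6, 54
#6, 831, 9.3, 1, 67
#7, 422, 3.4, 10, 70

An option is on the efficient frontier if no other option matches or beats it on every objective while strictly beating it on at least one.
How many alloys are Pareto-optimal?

6

#1: dominated by #5 (yield strength 587≥116, density 2.1≤4.2, corrosion resistance 6≥5, cost 54≤80).
#2: not dominated.
#3: not dominated.
#4: not dominated (best cost).
#5: not dominated (best density).
#6: not dominated (best yield strength).
#7: not dominated (best corrosion resistance).
Pareto-optimal: #2, #3, #4, #5, #6, #7 → 6.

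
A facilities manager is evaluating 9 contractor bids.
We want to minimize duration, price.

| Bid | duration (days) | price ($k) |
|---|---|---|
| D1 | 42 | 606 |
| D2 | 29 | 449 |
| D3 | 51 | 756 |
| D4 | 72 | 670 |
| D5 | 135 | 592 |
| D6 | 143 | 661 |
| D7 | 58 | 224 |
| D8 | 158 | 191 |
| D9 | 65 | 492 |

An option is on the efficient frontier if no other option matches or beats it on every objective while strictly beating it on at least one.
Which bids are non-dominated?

D1: dominated by D2 (duration 29≤42, price 449≤606).
D2: not dominated (best duration).
D3: dominated by D1 (duration 42≤51, price 606≤756).
D4: dominated by D1 (duration 42≤72, price 606≤670).
D5: dominated by D2 (duration 29≤135, price 449≤592).
D6: dominated by D1 (duration 42≤143, price 606≤661).
D7: not dominated.
D8: not dominated (best price).
D9: dominated by D2 (duration 29≤65, price 449≤492).

D2, D7, D8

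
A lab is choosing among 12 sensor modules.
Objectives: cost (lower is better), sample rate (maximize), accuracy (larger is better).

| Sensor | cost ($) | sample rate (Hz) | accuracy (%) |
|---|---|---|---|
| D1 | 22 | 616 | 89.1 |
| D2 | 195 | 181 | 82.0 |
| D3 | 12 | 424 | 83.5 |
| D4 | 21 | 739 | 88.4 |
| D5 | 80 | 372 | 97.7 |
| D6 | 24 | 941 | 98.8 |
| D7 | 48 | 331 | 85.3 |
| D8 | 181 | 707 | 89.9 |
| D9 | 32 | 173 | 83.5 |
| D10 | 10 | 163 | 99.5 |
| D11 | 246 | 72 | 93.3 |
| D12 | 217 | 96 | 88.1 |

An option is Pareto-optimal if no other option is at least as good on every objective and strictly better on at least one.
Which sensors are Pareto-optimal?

D1: not dominated.
D2: dominated by D1 (cost 22≤195, sample rate 616≥181, accuracy 89.1≥82.0).
D3: not dominated.
D4: not dominated.
D5: dominated by D6 (cost 24≤80, sample rate 941≥372, accuracy 98.8≥97.7).
D6: not dominated (best sample rate).
D7: dominated by D1 (cost 22≤48, sample rate 616≥331, accuracy 89.1≥85.3).
D8: dominated by D6 (cost 24≤181, sample rate 941≥707, accuracy 98.8≥89.9).
D9: dominated by D1 (cost 22≤32, sample rate 616≥173, accuracy 89.1≥83.5).
D10: not dominated (best cost).
D11: dominated by D5 (cost 80≤246, sample rate 372≥72, accuracy 97.7≥93.3).
D12: dominated by D1 (cost 22≤217, sample rate 616≥96, accuracy 89.1≥88.1).

D1, D3, D4, D6, D10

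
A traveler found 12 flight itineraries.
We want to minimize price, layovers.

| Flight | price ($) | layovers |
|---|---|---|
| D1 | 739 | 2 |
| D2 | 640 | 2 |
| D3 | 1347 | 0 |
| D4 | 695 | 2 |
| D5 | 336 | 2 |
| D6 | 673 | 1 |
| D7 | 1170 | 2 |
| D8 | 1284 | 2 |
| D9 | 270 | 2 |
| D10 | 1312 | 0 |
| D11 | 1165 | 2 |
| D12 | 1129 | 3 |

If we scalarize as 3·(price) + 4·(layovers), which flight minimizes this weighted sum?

D1: 3·739 + 4·2 = 2225
D2: 3·640 + 4·2 = 1928
D3: 3·1347 + 4·0 = 4041
D4: 3·695 + 4·2 = 2093
D5: 3·336 + 4·2 = 1016
D6: 3·673 + 4·1 = 2023
D7: 3·1170 + 4·2 = 3518
D8: 3·1284 + 4·2 = 3860
D9: 3·270 + 4·2 = 818
D10: 3·1312 + 4·0 = 3936
D11: 3·1165 + 4·2 = 3503
D12: 3·1129 + 4·3 = 3399
Lowest: D9 at 818.

D9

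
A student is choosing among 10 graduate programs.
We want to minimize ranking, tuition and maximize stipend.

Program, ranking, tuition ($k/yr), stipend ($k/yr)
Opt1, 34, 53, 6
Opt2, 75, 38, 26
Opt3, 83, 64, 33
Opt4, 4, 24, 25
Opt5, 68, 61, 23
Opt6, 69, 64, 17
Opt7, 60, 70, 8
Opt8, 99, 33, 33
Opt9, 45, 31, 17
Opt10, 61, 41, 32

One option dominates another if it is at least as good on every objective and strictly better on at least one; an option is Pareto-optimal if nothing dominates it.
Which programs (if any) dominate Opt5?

Opt4: ranking 4≤68, tuition 24≤61, stipend 25≥23 — dominates Opt5.
Opt10: ranking 61≤68, tuition 41≤61, stipend 32≥23 — dominates Opt5.
Others (Opt1, Opt2, Opt3, Opt6, Opt7, Opt8, Opt9) are each worse than Opt5 on at least one objective.

Opt4, Opt10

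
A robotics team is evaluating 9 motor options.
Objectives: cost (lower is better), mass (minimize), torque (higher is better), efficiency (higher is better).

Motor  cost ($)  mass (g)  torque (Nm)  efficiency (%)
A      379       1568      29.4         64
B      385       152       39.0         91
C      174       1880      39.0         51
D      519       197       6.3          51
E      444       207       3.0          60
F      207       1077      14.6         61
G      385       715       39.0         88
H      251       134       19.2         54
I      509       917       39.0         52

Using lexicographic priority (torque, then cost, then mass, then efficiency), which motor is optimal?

First maximize torque: best is 39.0, kept {B, C, G, I}.
Then minimize cost: best is 174, kept {C}.

C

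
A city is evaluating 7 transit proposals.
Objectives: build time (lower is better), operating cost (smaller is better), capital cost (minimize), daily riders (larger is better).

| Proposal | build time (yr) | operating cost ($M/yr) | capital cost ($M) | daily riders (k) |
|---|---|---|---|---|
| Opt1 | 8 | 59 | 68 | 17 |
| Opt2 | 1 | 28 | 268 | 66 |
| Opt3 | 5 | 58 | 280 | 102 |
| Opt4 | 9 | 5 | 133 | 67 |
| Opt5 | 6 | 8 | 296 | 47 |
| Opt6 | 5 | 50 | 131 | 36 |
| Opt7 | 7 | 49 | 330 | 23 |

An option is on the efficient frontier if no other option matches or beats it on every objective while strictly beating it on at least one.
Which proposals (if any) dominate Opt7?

Opt2, Opt5

Opt2: build time 1≤7, operating cost 28≤49, capital cost 268≤330, daily riders 66≥23 — dominates Opt7.
Opt5: build time 6≤7, operating cost 8≤49, capital cost 296≤330, daily riders 47≥23 — dominates Opt7.
Others (Opt1, Opt3, Opt4, Opt6) are each worse than Opt7 on at least one objective.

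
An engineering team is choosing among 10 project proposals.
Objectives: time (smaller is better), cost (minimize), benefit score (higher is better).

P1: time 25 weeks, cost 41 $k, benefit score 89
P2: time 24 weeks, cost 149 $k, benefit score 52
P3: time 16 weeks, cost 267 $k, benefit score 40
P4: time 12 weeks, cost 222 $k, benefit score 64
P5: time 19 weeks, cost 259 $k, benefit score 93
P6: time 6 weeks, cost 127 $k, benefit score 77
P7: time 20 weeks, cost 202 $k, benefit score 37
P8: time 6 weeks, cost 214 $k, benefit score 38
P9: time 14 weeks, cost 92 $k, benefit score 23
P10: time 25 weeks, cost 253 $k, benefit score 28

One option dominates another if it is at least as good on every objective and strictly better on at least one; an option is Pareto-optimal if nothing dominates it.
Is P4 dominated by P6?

Yes

P6 vs P4: time 6≤12, cost 127≤222, benefit score 77≥64 — P6 is at least as good on every objective with at least one strict improvement.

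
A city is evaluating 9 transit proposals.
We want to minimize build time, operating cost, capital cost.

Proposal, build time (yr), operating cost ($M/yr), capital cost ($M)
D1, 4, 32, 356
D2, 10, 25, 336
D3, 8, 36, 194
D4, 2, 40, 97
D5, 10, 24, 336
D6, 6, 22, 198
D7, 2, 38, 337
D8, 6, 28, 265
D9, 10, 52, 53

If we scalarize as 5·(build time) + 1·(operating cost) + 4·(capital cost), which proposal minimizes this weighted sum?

D1: 5·4 + 1·32 + 4·356 = 1476
D2: 5·10 + 1·25 + 4·336 = 1419
D3: 5·8 + 1·36 + 4·194 = 852
D4: 5·2 + 1·40 + 4·97 = 438
D5: 5·10 + 1·24 + 4·336 = 1418
D6: 5·6 + 1·22 + 4·198 = 844
D7: 5·2 + 1·38 + 4·337 = 1396
D8: 5·6 + 1·28 + 4·265 = 1118
D9: 5·10 + 1·52 + 4·53 = 314
Lowest: D9 at 314.

D9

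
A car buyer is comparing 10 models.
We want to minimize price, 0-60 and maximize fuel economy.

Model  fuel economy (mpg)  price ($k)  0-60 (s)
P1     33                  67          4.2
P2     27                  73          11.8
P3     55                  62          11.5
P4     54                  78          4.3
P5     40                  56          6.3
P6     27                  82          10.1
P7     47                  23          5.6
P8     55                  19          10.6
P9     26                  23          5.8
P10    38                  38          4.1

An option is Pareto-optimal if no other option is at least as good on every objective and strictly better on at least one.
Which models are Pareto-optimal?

P1: dominated by P10 (fuel economy 38≥33, price 38≤67, 0-60 4.1≤4.2).
P2: dominated by P1 (fuel economy 33≥27, price 67≤73, 0-60 4.2≤11.8).
P3: dominated by P8 (fuel economy 55≥55, price 19≤62, 0-60 10.6≤11.5).
P4: not dominated.
P5: dominated by P7 (fuel economy 47≥40, price 23≤56, 0-60 5.6≤6.3).
P6: dominated by P1 (fuel economy 33≥27, price 67≤82, 0-60 4.2≤10.1).
P7: not dominated.
P8: not dominated (best price).
P9: dominated by P7 (fuel economy 47≥26, price 23≤23, 0-60 5.6≤5.8).
P10: not dominated (best 0-60).

P4, P7, P8, P10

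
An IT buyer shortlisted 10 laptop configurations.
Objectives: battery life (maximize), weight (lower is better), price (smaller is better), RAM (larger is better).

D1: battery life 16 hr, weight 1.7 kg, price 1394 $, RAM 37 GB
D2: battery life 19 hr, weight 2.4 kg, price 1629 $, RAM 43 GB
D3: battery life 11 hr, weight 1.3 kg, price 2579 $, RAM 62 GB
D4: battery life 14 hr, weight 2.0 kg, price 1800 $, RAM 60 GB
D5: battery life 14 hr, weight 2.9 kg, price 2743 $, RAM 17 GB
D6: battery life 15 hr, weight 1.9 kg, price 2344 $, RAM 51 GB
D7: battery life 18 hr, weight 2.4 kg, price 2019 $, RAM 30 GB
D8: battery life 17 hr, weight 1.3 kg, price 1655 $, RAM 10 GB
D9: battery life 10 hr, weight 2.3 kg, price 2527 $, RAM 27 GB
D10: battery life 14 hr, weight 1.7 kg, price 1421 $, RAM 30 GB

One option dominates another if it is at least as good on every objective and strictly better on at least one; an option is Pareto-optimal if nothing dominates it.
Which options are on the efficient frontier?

D1: not dominated (best price).
D2: not dominated (best battery life).
D3: not dominated (best RAM).
D4: not dominated.
D5: dominated by D1 (battery life 16≥14, weight 1.7≤2.9, price 1394≤2743, RAM 37≥17).
D6: not dominated.
D7: dominated by D2 (battery life 19≥18, weight 2.4≤2.4, price 1629≤2019, RAM 43≥30).
D8: not dominated.
D9: dominated by D1 (battery life 16≥10, weight 1.7≤2.3, price 1394≤2527, RAM 37≥27).
D10: dominated by D1 (battery life 16≥14, weight 1.7≤1.7, price 1394≤1421, RAM 37≥30).

D1, D2, D3, D4, D6, D8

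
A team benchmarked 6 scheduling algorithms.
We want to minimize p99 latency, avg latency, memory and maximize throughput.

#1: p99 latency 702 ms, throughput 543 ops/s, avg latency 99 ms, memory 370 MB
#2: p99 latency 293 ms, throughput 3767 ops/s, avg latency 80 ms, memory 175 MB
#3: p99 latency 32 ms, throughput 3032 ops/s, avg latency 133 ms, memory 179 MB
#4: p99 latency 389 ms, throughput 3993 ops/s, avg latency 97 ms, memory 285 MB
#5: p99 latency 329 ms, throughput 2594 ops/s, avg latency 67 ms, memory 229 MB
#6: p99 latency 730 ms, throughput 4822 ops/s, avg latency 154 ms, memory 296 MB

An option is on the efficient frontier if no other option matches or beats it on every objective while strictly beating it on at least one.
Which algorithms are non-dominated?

#2, #3, #4, #5, #6

#1: dominated by #2 (p99 latency 293≤702, throughput 3767≥543, avg latency 80≤99, memory 175≤370).
#2: not dominated (best memory).
#3: not dominated (best p99 latency).
#4: not dominated.
#5: not dominated (best avg latency).
#6: not dominated (best throughput).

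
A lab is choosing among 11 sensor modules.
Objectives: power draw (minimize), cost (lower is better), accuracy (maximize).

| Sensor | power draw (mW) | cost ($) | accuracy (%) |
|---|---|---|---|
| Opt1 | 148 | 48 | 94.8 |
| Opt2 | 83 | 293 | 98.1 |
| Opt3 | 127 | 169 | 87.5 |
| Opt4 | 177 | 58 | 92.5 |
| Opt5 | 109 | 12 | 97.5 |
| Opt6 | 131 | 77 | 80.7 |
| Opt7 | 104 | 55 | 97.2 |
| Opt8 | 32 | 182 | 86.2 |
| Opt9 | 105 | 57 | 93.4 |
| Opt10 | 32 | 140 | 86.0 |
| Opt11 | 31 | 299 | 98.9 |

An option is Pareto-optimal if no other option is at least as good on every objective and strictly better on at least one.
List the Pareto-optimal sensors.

Opt1: dominated by Opt5 (power draw 109≤148, cost 12≤48, accuracy 97.5≥94.8).
Opt2: not dominated.
Opt3: dominated by Opt5 (power draw 109≤127, cost 12≤169, accuracy 97.5≥87.5).
Opt4: dominated by Opt1 (power draw 148≤177, cost 48≤58, accuracy 94.8≥92.5).
Opt5: not dominated (best cost).
Opt6: dominated by Opt5 (power draw 109≤131, cost 12≤77, accuracy 97.5≥80.7).
Opt7: not dominated.
Opt8: not dominated.
Opt9: dominated by Opt7 (power draw 104≤105, cost 55≤57, accuracy 97.2≥93.4).
Opt10: not dominated.
Opt11: not dominated (best power draw).

Opt2, Opt5, Opt7, Opt8, Opt10, Opt11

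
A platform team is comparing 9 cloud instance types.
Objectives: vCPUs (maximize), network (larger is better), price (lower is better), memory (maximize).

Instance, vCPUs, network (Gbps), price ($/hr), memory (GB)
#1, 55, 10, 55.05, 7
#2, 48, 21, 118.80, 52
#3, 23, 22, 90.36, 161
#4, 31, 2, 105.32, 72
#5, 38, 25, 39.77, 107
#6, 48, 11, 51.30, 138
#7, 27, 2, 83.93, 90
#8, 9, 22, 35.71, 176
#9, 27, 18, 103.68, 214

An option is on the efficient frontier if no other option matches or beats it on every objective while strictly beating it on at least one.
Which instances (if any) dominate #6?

#1: worse on network (10 vs 11).
#2: worse on price (118.80 vs 51.30).
#3: worse on vCPUs (23 vs 48).
#4: worse on vCPUs (31 vs 48).
#5: worse on vCPUs (38 vs 48).
#7: worse on vCPUs (27 vs 48).
#8: worse on vCPUs (9 vs 48).
#9: worse on vCPUs (27 vs 48).
No option dominates #6.

none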